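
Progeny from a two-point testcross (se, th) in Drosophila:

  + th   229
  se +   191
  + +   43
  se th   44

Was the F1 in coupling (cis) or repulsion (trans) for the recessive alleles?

The two most frequent classes are + th (229) and se + (191); these are the parental (non-recombinant) types.
So the F1 carried + th on one chromosome and se + on the other — the recessive alleles are on opposite chromosomes (trans / repulsion).

trans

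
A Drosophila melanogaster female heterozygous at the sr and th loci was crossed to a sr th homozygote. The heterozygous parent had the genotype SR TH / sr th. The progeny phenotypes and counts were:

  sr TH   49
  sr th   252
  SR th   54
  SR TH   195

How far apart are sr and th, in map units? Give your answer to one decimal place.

18.7 map units

The recombinant classes are SR th and sr TH: 54 + 49 = 103.
Recombination frequency = 103/550 = 0.1873 ≈ 18.7%, i.e. 18.7 map units.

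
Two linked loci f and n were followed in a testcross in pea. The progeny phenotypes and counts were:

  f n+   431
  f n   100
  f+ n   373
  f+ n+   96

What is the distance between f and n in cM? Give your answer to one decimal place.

19.6 cM

The two most frequent classes, f+ n (373) and f n+ (431), are the parental types, so the F1 was f+ n / f n+.
The recombinant classes are f+ n+ and f n: 96 + 100 = 196.
Recombination frequency = 196/1000 = 0.1960 ≈ 19.6%, i.e. 19.6 cM.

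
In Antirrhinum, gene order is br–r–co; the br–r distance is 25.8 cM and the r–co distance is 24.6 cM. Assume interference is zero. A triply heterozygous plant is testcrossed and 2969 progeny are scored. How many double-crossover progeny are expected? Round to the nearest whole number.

188

Map distances give recombination frequencies of 0.258 and 0.246 for the two intervals.
With no interference, expected double-crossover frequency = 0.258 × 0.246 = 0.06347.
Expected number = 0.06347 × 2969 = 188.44 ≈ 188.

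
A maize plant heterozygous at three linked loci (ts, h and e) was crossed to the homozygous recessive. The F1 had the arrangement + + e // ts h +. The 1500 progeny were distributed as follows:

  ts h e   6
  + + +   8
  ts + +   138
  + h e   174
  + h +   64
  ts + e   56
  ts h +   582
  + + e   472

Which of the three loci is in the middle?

The two rarest classes, + + + and ts h e, are the double crossovers. Comparing them with the parentals, only the e allele has switched, so e is the middle locus and the order is h – e – ts.

e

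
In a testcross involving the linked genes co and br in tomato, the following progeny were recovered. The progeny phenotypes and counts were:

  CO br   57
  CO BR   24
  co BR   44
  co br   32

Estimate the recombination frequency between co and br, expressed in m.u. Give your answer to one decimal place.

The two most frequent classes, CO br (57) and co BR (44), are the parental types, so the F1 was CO br / co BR.
The recombinant classes are CO BR and co br: 24 + 32 = 56.
Recombination frequency = 56/157 = 0.3567 ≈ 35.7%, i.e. 35.7 m.u.

35.7 m.u.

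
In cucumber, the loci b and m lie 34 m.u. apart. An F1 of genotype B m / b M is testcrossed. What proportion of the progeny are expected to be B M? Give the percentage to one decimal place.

17.0%

A map distance of 34 m.u. corresponds to a recombination frequency of 0.340.
The F1 is B m / b M, so B M is a recombinant gamete class with expected frequency r/2 = 0.340/2 = 0.1700.
That is 0.1700 = 17.0% of the progeny.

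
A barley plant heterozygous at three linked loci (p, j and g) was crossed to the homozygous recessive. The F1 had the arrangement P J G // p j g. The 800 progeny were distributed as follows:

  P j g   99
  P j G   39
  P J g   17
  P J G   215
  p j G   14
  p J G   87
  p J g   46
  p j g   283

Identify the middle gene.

The two rarest classes, P J g and p j G, are the double crossovers. Comparing them with the parentals, only the g allele has switched, so g is the middle locus and the order is j – g – p.

g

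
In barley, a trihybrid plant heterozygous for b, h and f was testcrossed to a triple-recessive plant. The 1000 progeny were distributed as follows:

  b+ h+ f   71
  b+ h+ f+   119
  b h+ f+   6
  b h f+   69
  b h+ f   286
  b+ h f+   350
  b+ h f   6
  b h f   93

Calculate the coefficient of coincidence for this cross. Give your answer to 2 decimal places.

0.35

The two most frequent reciprocal classes, b h+ f and b+ h f+, are the parental types, so the F1 was b h+ f / b+ h f+.
The two rarest classes, b h+ f+ and b+ h f, are the double crossovers. Comparing them with the parentals, only the f allele has switched, so f is the middle locus and the order is h – f – b.
h–f: (212 + 12)/1000 = 0.2240; f–b: (140 + 12)/1000 = 0.1520.
Expected DCO frequency = 0.2240 × 0.1520 ≈ 0.03405; observed = 12/1000 ≈ 0.01200.
Coefficient of coincidence = 0.01200/0.03405 ≈ 0.35.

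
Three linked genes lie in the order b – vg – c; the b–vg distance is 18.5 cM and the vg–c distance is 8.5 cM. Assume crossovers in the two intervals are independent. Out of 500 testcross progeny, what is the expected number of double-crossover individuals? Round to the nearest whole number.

8

Map distances give recombination frequencies of 0.185 and 0.085 for the two intervals.
With no interference, expected double-crossover frequency = 0.185 × 0.085 = 0.01572.
Expected number = 0.01572 × 500 = 7.86 ≈ 8.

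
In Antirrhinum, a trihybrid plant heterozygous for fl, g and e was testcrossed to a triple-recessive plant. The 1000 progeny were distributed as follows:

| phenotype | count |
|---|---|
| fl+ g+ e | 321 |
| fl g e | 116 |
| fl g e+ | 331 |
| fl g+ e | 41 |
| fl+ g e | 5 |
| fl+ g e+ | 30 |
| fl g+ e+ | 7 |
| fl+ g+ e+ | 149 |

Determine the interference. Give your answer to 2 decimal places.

The two most frequent reciprocal classes, fl+ g+ e and fl g e+, are the parental types, so the F1 was fl+ g+ e / fl g e+.
The two rarest classes, fl+ g e and fl g+ e+, are the double crossovers. Comparing them with the parentals, only the g allele has switched, so g is the middle locus and the order is e – g – fl.
e–g: (265 + 12)/1000 = 0.2770; g–fl: (71 + 12)/1000 = 0.0830.
Expected DCO frequency = 0.2770 × 0.0830 ≈ 0.02299; observed = 12/1000 ≈ 0.01200.
Coefficient of coincidence = 0.01200/0.02299 ≈ 0.52; interference = 1 − 0.52 = 0.48.

0.48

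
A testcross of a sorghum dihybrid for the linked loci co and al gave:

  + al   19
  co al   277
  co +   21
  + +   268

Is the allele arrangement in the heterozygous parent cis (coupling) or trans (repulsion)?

cis

The two most frequent classes are + + (268) and co al (277); these are the parental (non-recombinant) types.
So the F1 carried + + on one chromosome and co al on the other — the recessive alleles are on the same chromosome (cis / coupling).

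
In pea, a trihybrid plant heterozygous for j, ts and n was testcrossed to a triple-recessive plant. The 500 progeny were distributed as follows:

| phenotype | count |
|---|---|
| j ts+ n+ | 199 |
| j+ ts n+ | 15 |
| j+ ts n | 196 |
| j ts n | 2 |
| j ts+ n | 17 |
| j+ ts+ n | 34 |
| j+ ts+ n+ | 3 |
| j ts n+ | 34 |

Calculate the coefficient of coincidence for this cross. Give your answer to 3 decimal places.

0.926

The two most frequent reciprocal classes, j ts+ n+ and j+ ts n, are the parental types, so the F1 was j ts+ n+ / j+ ts n.
The two rarest classes, j+ ts+ n+ and j ts n, are the double crossovers. Comparing them with the parentals, only the j allele has switched, so j is the middle locus and the order is ts – j – n.
ts–j: (68 + 5)/500 = 0.1460; j–n: (32 + 5)/500 = 0.0740.
Expected DCO frequency = 0.1460 × 0.0740 ≈ 0.01080; observed = 5/500 ≈ 0.01000.
Coefficient of coincidence = 0.01000/0.01080 ≈ 0.926.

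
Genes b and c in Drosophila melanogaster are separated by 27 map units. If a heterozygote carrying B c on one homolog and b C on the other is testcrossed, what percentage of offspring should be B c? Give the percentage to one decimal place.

36.5%

A map distance of 27 map units corresponds to a recombination frequency of 0.270.
The F1 is B c / b C, so B c is a parental gamete class with expected frequency (1 − r)/2 = 0.730/2 = 0.3650.
That is 0.3650 = 36.5% of the progeny.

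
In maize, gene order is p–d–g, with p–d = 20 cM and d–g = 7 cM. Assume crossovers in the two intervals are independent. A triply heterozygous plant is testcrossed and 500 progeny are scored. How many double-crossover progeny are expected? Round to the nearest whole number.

Map distances give recombination frequencies of 0.200 and 0.070 for the two intervals.
With no interference, expected double-crossover frequency = 0.200 × 0.070 = 0.01400.
Expected number = 0.01400 × 500 = 7.00 ≈ 7.

7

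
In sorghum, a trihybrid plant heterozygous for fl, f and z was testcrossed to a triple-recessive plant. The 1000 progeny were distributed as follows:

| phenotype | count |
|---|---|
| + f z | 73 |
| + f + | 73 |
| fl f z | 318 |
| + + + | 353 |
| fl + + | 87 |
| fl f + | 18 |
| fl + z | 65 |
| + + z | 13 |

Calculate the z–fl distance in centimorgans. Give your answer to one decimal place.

19.1 centimorgans

The two most frequent reciprocal classes, fl f z and + + +, are the parental types, so the F1 was fl f z / + + +.
The two rarest classes, fl f + and + + z, are the double crossovers. Comparing them with the parentals, only the z allele has switched, so z is the middle locus and the order is fl – z – f.
Crossovers in the fl–z interval produce the single-crossover classes + f z and fl + + (73 + 87 = 160) plus the double crossovers (31).
RF(fl–z) = (160 + 31) / 1000 = 191/1000 = 0.1910 → 19.1 centimorgans.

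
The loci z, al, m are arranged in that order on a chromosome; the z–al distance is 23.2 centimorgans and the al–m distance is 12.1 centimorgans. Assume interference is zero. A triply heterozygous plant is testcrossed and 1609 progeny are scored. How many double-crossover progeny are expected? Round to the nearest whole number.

45

Map distances give recombination frequencies of 0.232 and 0.121 for the two intervals.
With no interference, expected double-crossover frequency = 0.232 × 0.121 = 0.02807.
Expected number = 0.02807 × 1609 = 45.17 ≈ 45.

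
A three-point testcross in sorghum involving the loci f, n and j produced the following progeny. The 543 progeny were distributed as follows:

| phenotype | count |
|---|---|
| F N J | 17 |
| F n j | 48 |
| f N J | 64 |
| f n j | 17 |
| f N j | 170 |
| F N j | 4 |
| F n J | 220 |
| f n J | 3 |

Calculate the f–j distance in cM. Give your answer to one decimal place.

The two most frequent reciprocal classes, f N j and F n J, are the parental types, so the F1 was f N j / F n J.
The two rarest classes, F N j and f n J, are the double crossovers. Comparing them with the parentals, only the f allele has switched, so f is the middle locus and the order is n – f – j.
Crossovers in the f–j interval produce the single-crossover classes f N J and F n j (64 + 48 = 112) plus the double crossovers (7).
RF(f–j) = (112 + 7) / 543 = 119/543 = 0.2192 → 21.9 cM.

21.9 cM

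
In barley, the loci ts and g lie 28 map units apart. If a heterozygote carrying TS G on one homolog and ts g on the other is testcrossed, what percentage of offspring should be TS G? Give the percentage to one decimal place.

36.0%

A map distance of 28 map units corresponds to a recombination frequency of 0.280.
The F1 is TS G / ts g, so TS G is a parental gamete class with expected frequency (1 − r)/2 = 0.720/2 = 0.3600.
That is 0.3600 = 36.0% of the progeny.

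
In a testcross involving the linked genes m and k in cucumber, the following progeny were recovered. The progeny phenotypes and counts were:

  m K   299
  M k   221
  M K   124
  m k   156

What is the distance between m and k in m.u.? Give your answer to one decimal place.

The two most frequent classes, M k (221) and m K (299), are the parental types, so the F1 was M k / m K.
The recombinant classes are M K and m k: 124 + 156 = 280.
Recombination frequency = 280/800 = 0.3500 ≈ 35.0%, i.e. 35.0 m.u.

35.0 m.u.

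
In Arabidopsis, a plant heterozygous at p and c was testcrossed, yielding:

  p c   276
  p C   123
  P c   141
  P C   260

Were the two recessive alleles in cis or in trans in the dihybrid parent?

cis

The two most frequent classes are P C (260) and p c (276); these are the parental (non-recombinant) types.
So the F1 carried P C on one chromosome and p c on the other — the recessive alleles are on the same chromosome (cis / coupling).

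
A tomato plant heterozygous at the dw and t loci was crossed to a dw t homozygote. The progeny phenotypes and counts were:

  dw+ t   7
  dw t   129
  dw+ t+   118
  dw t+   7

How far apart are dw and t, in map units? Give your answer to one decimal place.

The two most frequent classes, dw+ t+ (118) and dw t (129), are the parental types, so the F1 was dw+ t+ / dw t.
The recombinant classes are dw+ t and dw t+: 7 + 7 = 14.
Recombination frequency = 14/261 = 0.0536 ≈ 5.4%, i.e. 5.4 map units.

5.4 map units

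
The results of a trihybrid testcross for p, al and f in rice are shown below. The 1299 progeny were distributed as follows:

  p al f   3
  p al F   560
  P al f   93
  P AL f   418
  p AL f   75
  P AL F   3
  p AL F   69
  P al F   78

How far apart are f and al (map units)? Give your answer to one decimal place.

12.9 map units

The two most frequent reciprocal classes, p al F and P AL f, are the parental types, so the F1 was p al F / P AL f.
The two rarest classes, p al f and P AL F, are the double crossovers. Comparing them with the parentals, only the f allele has switched, so f is the middle locus and the order is p – f – al.
Crossovers in the f–al interval produce the single-crossover classes p AL F and P al f (69 + 93 = 162) plus the double crossovers (6).
RF(f–al) = (162 + 6) / 1299 = 168/1299 = 0.1293 → 12.9 map units.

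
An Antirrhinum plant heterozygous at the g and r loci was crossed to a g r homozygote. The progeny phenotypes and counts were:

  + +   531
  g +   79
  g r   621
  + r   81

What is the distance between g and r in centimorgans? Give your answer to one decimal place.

The two most frequent classes, + + (531) and g r (621), are the parental types, so the F1 was + + / g r.
The recombinant classes are + r and g +: 81 + 79 = 160.
Recombination frequency = 160/1312 = 0.1220 ≈ 12.2%, i.e. 12.2 centimorgans.

12.2 centimorgans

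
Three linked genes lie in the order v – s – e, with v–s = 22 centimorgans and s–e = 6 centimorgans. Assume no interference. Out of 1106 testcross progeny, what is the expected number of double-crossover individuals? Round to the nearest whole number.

15

Map distances give recombination frequencies of 0.220 and 0.060 for the two intervals.
With no interference, expected double-crossover frequency = 0.220 × 0.060 = 0.01320.
Expected number = 0.01320 × 1106 = 14.60 ≈ 15.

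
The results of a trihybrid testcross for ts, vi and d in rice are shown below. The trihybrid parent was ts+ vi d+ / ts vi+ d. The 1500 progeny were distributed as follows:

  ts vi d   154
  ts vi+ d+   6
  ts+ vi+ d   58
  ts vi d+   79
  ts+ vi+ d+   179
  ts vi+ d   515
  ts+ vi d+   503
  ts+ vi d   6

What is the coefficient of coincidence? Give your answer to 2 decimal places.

0.35

The two rarest classes, ts+ vi d and ts vi+ d+, are the double crossovers. Comparing them with the parentals, only the d allele has switched, so d is the middle locus and the order is ts – d – vi.
ts–d: (137 + 12)/1500 = 0.0993; d–vi: (333 + 12)/1500 = 0.2300.
Expected DCO frequency = 0.0993 × 0.2300 ≈ 0.02284; observed = 12/1500 ≈ 0.00800.
Coefficient of coincidence = 0.00800/0.02284 ≈ 0.35.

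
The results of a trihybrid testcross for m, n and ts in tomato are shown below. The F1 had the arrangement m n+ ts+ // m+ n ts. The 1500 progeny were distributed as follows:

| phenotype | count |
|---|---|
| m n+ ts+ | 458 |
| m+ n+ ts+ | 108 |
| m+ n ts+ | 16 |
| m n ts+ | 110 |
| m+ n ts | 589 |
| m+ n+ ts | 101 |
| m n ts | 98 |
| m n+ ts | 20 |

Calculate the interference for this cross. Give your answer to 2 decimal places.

The two rarest classes, m n+ ts and m+ n ts+, are the double crossovers. Comparing them with the parentals, only the ts allele has switched, so ts is the middle locus and the order is m – ts – n.
m–ts: (206 + 36)/1500 = 0.1613; ts–n: (211 + 36)/1500 = 0.1647.
Expected DCO frequency = 0.1613 × 0.1647 ≈ 0.02657; observed = 36/1500 ≈ 0.02400.
Coefficient of coincidence = 0.02400/0.02657 ≈ 0.90; interference = 1 − 0.90 = 0.10.

0.10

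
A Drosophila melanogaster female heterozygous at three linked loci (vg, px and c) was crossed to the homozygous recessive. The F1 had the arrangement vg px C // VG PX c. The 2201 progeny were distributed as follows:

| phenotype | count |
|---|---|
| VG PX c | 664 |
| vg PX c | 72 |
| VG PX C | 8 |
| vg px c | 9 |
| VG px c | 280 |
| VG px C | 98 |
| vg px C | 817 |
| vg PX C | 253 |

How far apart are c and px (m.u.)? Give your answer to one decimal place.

The two rarest classes, vg px c and VG PX C, are the double crossovers. Comparing them with the parentals, only the c allele has switched, so c is the middle locus and the order is px – c – vg.
Crossovers in the px–c interval produce the single-crossover classes vg PX C and VG px c (253 + 280 = 533) plus the double crossovers (17).
RF(px–c) = (533 + 17) / 2201 = 550/2201 = 0.2499 → 25.0 m.u.

25.0 m.u.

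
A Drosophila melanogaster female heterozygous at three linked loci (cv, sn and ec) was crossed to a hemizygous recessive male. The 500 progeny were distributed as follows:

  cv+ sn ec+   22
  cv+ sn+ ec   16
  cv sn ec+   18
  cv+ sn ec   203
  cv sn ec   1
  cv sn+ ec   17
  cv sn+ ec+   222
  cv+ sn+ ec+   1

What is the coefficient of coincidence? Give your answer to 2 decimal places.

0.68

The two most frequent reciprocal classes, cv+ sn ec and cv sn+ ec+, are the parental types, so the F1 was cv+ sn ec / cv sn+ ec+.
The two rarest classes, cv sn ec and cv+ sn+ ec+, are the double crossovers. Comparing them with the parentals, only the cv allele has switched, so cv is the middle locus and the order is sn – cv – ec.
sn–cv: (34 + 2)/500 = 0.0720; cv–ec: (39 + 2)/500 = 0.0820.
Expected DCO frequency = 0.0720 × 0.0820 ≈ 0.00590; observed = 2/500 ≈ 0.00400.
Coefficient of coincidence = 0.00400/0.00590 ≈ 0.68.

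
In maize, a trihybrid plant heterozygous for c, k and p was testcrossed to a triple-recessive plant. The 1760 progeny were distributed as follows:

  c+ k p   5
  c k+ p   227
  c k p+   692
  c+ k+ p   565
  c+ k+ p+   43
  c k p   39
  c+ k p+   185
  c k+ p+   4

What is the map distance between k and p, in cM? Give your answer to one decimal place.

5.2 cM

The two most frequent reciprocal classes, c k p+ and c+ k+ p, are the parental types, so the F1 was c k p+ / c+ k+ p.
The two rarest classes, c k+ p+ and c+ k p, are the double crossovers. Comparing them with the parentals, only the k allele has switched, so k is the middle locus and the order is c – k – p.
Crossovers in the k–p interval produce the single-crossover classes c k p and c+ k+ p+ (39 + 43 = 82) plus the double crossovers (9).
RF(k–p) = (82 + 9) / 1760 = 91/1760 = 0.0517 → 5.2 cM.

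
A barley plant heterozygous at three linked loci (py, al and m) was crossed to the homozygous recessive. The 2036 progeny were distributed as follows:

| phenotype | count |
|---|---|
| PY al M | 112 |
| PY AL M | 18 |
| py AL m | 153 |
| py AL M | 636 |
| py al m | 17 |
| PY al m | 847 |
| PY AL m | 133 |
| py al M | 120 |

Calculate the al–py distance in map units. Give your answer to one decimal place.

14.1 map units

The two most frequent reciprocal classes, py AL M and PY al m, are the parental types, so the F1 was py AL M / PY al m.
The two rarest classes, PY AL M and py al m, are the double crossovers. Comparing them with the parentals, only the py allele has switched, so py is the middle locus and the order is al – py – m.
Crossovers in the al–py interval produce the single-crossover classes py al M and PY AL m (120 + 133 = 253) plus the double crossovers (35).
RF(al–py) = (253 + 35) / 2036 = 288/2036 = 0.1415 → 14.1 map units.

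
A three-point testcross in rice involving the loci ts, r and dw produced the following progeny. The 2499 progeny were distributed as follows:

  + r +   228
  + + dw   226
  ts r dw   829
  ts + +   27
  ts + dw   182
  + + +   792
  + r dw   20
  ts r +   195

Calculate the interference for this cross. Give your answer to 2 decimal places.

0.45

The two most frequent reciprocal classes, + + + and ts r dw, are the parental types, so the F1 was + + + / ts r dw.
The two rarest classes, ts + + and + r dw, are the double crossovers. Comparing them with the parentals, only the ts allele has switched, so ts is the middle locus and the order is dw – ts – r.
dw–ts: (421 + 47)/2499 = 0.1873; ts–r: (410 + 47)/2499 = 0.1829.
Expected DCO frequency = 0.1873 × 0.1829 ≈ 0.03426; observed = 47/2499 ≈ 0.01881.
Coefficient of coincidence = 0.01881/0.03426 ≈ 0.55; interference = 1 − 0.55 = 0.45.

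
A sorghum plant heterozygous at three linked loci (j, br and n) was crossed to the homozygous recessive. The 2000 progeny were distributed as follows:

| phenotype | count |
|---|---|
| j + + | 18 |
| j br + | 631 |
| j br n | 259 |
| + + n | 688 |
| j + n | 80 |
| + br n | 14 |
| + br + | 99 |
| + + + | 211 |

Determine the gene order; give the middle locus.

br

The two most frequent reciprocal classes, j br + and + + n, are the parental types, so the F1 was j br + / + + n.
The two rarest classes, j + + and + br n, are the double crossovers. Comparing them with the parentals, only the br allele has switched, so br is the middle locus and the order is n – br – j.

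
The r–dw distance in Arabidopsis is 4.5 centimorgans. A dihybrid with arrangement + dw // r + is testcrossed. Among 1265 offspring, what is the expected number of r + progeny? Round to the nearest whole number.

A map distance of 4.5 centimorgans corresponds to a recombination frequency of 0.045.
The F1 is + dw / r +, so r + is a parental gamete class with expected frequency (1 − r)/2 = 0.955/2 = 0.4775.
Expected number = 0.4775 × 1265 = 604.04 ≈ 604.

604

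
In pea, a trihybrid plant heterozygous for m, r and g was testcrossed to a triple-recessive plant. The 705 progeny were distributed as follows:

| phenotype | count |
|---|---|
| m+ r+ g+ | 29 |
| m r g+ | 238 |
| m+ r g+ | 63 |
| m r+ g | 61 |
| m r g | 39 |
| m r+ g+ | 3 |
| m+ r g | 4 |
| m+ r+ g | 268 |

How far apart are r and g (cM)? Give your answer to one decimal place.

The two most frequent reciprocal classes, m+ r+ g and m r g+, are the parental types, so the F1 was m+ r+ g / m r g+.
The two rarest classes, m+ r g and m r+ g+, are the double crossovers. Comparing them with the parentals, only the r allele has switched, so r is the middle locus and the order is m – r – g.
Crossovers in the r–g interval produce the single-crossover classes m+ r+ g+ and m r g (29 + 39 = 68) plus the double crossovers (7).
RF(r–g) = (68 + 7) / 705 = 75/705 = 0.1064 → 10.6 cM.

10.6 cM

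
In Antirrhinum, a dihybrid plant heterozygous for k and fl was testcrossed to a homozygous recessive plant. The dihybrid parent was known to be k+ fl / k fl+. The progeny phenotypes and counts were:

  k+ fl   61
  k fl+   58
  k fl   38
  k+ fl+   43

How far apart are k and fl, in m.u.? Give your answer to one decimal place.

The recombinant classes are k+ fl+ and k fl: 43 + 38 = 81.
Recombination frequency = 81/200 = 0.4050 ≈ 40.5%, i.e. 40.5 m.u.

40.5 m.u.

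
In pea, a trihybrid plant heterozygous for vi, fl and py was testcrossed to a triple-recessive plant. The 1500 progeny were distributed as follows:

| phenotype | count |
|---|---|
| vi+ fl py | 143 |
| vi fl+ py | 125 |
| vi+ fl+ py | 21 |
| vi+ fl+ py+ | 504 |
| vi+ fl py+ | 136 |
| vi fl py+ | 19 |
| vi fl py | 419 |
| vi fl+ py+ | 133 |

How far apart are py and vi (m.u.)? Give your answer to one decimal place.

The two most frequent reciprocal classes, vi fl py and vi+ fl+ py+, are the parental types, so the F1 was vi fl py / vi+ fl+ py+.
The two rarest classes, vi fl py+ and vi+ fl+ py, are the double crossovers. Comparing them with the parentals, only the py allele has switched, so py is the middle locus and the order is vi – py – fl.
Crossovers in the vi–py interval produce the single-crossover classes vi+ fl py and vi fl+ py+ (143 + 133 = 276) plus the double crossovers (40).
RF(vi–py) = (276 + 40) / 1500 = 316/1500 = 0.2107 → 21.1 m.u.

21.1 m.u.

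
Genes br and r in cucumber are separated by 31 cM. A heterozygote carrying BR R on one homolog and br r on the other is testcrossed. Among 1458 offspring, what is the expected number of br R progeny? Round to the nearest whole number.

A map distance of 31 cM corresponds to a recombination frequency of 0.310.
The F1 is BR R / br r, so br R is a recombinant gamete class with expected frequency r/2 = 0.310/2 = 0.1550.
Expected number = 0.1550 × 1458 = 225.99 ≈ 226.

226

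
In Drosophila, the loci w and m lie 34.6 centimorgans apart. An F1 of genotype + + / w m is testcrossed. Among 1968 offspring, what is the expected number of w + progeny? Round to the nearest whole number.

340

A map distance of 34.6 centimorgans corresponds to a recombination frequency of 0.346.
The F1 is + + / w m, so w + is a recombinant gamete class with expected frequency r/2 = 0.346/2 = 0.1730.
Expected number = 0.1730 × 1968 = 340.46 ≈ 340.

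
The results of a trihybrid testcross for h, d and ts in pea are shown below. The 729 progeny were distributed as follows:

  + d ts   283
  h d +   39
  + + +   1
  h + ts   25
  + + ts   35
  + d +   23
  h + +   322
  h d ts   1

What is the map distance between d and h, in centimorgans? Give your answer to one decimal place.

10.4 centimorgans

The two most frequent reciprocal classes, + d ts and h + +, are the parental types, so the F1 was + d ts / h + +.
The two rarest classes, h d ts and + + +, are the double crossovers. Comparing them with the parentals, only the h allele has switched, so h is the middle locus and the order is d – h – ts.
Crossovers in the d–h interval produce the single-crossover classes + + ts and h d + (35 + 39 = 74) plus the double crossovers (2).
RF(d–h) = (74 + 2) / 729 = 76/729 = 0.1043 → 10.4 centimorgans.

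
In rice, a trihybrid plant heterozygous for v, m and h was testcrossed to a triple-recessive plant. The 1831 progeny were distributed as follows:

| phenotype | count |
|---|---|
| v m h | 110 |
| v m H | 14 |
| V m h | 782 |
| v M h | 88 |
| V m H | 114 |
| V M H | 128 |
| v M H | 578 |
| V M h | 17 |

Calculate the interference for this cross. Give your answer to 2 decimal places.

0.09

The two most frequent reciprocal classes, V m h and v M H, are the parental types, so the F1 was V m h / v M H.
The two rarest classes, V M h and v m H, are the double crossovers. Comparing them with the parentals, only the m allele has switched, so m is the middle locus and the order is v – m – h.
v–m: (238 + 31)/1831 = 0.1469; m–h: (202 + 31)/1831 = 0.1273.
Expected DCO frequency = 0.1469 × 0.1273 ≈ 0.01870; observed = 31/1831 ≈ 0.01693.
Coefficient of coincidence = 0.01693/0.01870 ≈ 0.91; interference = 1 − 0.91 = 0.09.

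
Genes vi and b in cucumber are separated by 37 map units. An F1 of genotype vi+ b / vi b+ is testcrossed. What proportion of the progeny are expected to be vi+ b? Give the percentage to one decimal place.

31.5%

A map distance of 37 map units corresponds to a recombination frequency of 0.370.
The F1 is vi+ b / vi b+, so vi+ b is a parental gamete class with expected frequency (1 − r)/2 = 0.630/2 = 0.3150.
That is 0.3150 = 31.5% of the progeny.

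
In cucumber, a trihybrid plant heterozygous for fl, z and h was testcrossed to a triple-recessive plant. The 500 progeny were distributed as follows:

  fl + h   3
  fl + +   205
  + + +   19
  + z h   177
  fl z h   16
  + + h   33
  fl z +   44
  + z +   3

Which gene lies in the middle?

h

The two most frequent reciprocal classes, fl + + and + z h, are the parental types, so the F1 was fl + + / + z h.
The two rarest classes, fl + h and + z +, are the double crossovers. Comparing them with the parentals, only the h allele has switched, so h is the middle locus and the order is fl – h – z.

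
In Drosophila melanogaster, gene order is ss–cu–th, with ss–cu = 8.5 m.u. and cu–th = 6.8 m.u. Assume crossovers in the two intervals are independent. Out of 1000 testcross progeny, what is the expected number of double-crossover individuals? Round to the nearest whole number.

Map distances give recombination frequencies of 0.085 and 0.068 for the two intervals.
With no interference, expected double-crossover frequency = 0.085 × 0.068 = 0.00578.
Expected number = 0.00578 × 1000 = 5.78 ≈ 6.

6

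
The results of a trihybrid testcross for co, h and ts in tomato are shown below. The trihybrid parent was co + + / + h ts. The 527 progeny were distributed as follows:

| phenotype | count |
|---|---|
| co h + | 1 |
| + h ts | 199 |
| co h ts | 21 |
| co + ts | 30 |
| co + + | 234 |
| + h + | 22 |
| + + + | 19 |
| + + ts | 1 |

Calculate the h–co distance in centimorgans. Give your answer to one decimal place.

The two rarest classes, co h + and + + ts, are the double crossovers. Comparing them with the parentals, only the h allele has switched, so h is the middle locus and the order is co – h – ts.
Crossovers in the co–h interval produce the single-crossover classes + + + and co h ts (19 + 21 = 40) plus the double crossovers (2).
RF(co–h) = (40 + 2) / 527 = 42/527 = 0.0797 → 8.0 centimorgans.

8.0 centimorgans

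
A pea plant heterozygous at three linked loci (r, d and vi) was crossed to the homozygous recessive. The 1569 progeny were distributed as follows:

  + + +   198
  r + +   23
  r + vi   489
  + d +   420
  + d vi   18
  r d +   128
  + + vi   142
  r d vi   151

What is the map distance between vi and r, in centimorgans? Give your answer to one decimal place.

The two most frequent reciprocal classes, r + vi and + d +, are the parental types, so the F1 was r + vi / + d +.
The two rarest classes, r + + and + d vi, are the double crossovers. Comparing them with the parentals, only the vi allele has switched, so vi is the middle locus and the order is r – vi – d.
Crossovers in the r–vi interval produce the single-crossover classes + + vi and r d + (142 + 128 = 270) plus the double crossovers (41).
RF(r–vi) = (270 + 41) / 1569 = 311/1569 = 0.1982 → 19.8 centimorgans.

19.8 centimorgans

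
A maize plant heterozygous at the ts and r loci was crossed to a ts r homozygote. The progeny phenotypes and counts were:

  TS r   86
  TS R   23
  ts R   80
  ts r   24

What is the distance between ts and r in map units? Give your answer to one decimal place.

The two most frequent classes, TS r (86) and ts R (80), are the parental types, so the F1 was TS r / ts R.
The recombinant classes are TS R and ts r: 23 + 24 = 47.
Recombination frequency = 47/213 = 0.2207 ≈ 22.1%, i.e. 22.1 map units.

22.1 map units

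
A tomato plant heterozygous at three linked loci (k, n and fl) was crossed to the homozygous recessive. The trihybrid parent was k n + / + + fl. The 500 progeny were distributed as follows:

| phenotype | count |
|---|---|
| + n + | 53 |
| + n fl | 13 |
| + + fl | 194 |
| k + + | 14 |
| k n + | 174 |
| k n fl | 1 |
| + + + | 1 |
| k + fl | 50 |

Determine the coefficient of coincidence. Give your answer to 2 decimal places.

0.33

The two rarest classes, k n fl and + + +, are the double crossovers. Comparing them with the parentals, only the fl allele has switched, so fl is the middle locus and the order is n – fl – k.
n–fl: (27 + 2)/500 = 0.0580; fl–k: (103 + 2)/500 = 0.2100.
Expected DCO frequency = 0.0580 × 0.2100 ≈ 0.01218; observed = 2/500 ≈ 0.00400.
Coefficient of coincidence = 0.00400/0.01218 ≈ 0.33.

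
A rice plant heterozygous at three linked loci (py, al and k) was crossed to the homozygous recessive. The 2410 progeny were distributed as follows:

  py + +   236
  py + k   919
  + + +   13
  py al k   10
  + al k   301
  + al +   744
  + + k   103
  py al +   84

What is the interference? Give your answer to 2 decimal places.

The two most frequent reciprocal classes, py + k and + al +, are the parental types, so the F1 was py + k / + al +.
The two rarest classes, py al k and + + +, are the double crossovers. Comparing them with the parentals, only the al allele has switched, so al is the middle locus and the order is py – al – k.
py–al: (187 + 23)/2410 = 0.0871; al–k: (537 + 23)/2410 = 0.2324.
Expected DCO frequency = 0.0871 × 0.2324 ≈ 0.02024; observed = 23/2410 ≈ 0.00954.
Coefficient of coincidence = 0.00954/0.02024 ≈ 0.47; interference = 1 − 0.47 = 0.53.

0.53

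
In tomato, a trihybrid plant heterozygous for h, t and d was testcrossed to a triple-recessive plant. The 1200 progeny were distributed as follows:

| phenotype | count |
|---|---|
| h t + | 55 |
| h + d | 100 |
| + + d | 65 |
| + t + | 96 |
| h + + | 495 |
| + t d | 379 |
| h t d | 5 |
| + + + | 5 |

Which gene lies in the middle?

h

The two most frequent reciprocal classes, + t d and h + +, are the parental types, so the F1 was + t d / h + +.
The two rarest classes, h t d and + + +, are the double crossovers. Comparing them with the parentals, only the h allele has switched, so h is the middle locus and the order is t – h – d.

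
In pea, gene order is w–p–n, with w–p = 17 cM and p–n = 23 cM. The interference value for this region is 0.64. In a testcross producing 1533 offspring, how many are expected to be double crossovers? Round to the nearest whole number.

Map distances give recombination frequencies of 0.170 and 0.230 for the two intervals.
With interference 0.64 (so coincidence = 0.36), expected double-crossover frequency = 0.170 × 0.230 × 0.36 = 0.01408.
Expected number = 0.01408 × 1533 = 21.58 ≈ 22.

22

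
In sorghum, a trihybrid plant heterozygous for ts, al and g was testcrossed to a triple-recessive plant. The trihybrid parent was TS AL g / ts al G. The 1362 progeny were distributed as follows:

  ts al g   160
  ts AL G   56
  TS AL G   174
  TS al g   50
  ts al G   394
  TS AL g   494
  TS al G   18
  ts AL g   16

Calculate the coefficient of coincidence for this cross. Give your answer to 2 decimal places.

0.90

The two rarest classes, ts AL g and TS al G, are the double crossovers. Comparing them with the parentals, only the ts allele has switched, so ts is the middle locus and the order is al – ts – g.
al–ts: (106 + 34)/1362 = 0.1028; ts–g: (334 + 34)/1362 = 0.2702.
Expected DCO frequency = 0.1028 × 0.2702 ≈ 0.02778; observed = 34/1362 ≈ 0.02496.
Coefficient of coincidence = 0.02496/0.02778 ≈ 0.90.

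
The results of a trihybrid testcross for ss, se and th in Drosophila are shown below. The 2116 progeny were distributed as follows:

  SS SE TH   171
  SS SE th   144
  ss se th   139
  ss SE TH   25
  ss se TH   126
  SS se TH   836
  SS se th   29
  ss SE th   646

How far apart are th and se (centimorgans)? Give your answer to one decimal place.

17.2 centimorgans

The two most frequent reciprocal classes, SS se TH and ss SE th, are the parental types, so the F1 was SS se TH / ss SE th.
The two rarest classes, SS se th and ss SE TH, are the double crossovers. Comparing them with the parentals, only the th allele has switched, so th is the middle locus and the order is ss – th – se.
Crossovers in the th–se interval produce the single-crossover classes SS SE TH and ss se th (171 + 139 = 310) plus the double crossovers (54).
RF(th–se) = (310 + 54) / 2116 = 364/2116 = 0.1720 → 17.2 centimorgans.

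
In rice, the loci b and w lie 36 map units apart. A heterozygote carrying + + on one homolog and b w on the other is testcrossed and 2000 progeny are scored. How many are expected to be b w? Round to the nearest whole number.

A map distance of 36 map units corresponds to a recombination frequency of 0.360.
The F1 is + + / b w, so b w is a parental gamete class with expected frequency (1 − r)/2 = 0.640/2 = 0.3200.
Expected number = 0.3200 × 2000 = 640.00 ≈ 640.

640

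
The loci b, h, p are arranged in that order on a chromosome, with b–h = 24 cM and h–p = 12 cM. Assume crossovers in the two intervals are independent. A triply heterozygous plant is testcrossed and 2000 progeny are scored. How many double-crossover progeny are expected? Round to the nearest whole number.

58

Map distances give recombination frequencies of 0.240 and 0.120 for the two intervals.
With no interference, expected double-crossover frequency = 0.240 × 0.120 = 0.02880.
Expected number = 0.02880 × 2000 = 57.60 ≈ 58.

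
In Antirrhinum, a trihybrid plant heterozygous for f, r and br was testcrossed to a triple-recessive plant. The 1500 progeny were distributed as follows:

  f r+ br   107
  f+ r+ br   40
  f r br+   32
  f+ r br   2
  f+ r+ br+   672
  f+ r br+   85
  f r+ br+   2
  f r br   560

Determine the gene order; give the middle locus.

The two most frequent reciprocal classes, f r br and f+ r+ br+, are the parental types, so the F1 was f r br / f+ r+ br+.
The two rarest classes, f+ r br and f r+ br+, are the double crossovers. Comparing them with the parentals, only the f allele has switched, so f is the middle locus and the order is br – f – r.

f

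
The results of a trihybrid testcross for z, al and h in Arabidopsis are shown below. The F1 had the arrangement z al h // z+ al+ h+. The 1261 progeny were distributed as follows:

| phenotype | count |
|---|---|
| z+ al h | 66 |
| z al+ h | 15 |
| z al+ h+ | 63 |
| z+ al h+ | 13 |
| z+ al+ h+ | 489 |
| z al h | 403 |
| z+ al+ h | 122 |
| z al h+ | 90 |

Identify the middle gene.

The two rarest classes, z al+ h and z+ al h+, are the double crossovers. Comparing them with the parentals, only the al allele has switched, so al is the middle locus and the order is z – al – h.

al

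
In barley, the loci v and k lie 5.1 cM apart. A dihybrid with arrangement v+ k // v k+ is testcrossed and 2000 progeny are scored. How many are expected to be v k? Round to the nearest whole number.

A map distance of 5.1 cM corresponds to a recombination frequency of 0.051.
The F1 is v+ k / v k+, so v k is a recombinant gamete class with expected frequency r/2 = 0.051/2 = 0.0255.
Expected number = 0.0255 × 2000 = 51.00 ≈ 51.

51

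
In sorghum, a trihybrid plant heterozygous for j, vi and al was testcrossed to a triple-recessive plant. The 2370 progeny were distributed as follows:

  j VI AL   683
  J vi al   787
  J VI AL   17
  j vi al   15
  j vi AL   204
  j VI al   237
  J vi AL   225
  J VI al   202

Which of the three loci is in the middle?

j

The two most frequent reciprocal classes, J vi al and j VI AL, are the parental types, so the F1 was J vi al / j VI AL.
The two rarest classes, j vi al and J VI AL, are the double crossovers. Comparing them with the parentals, only the j allele has switched, so j is the middle locus and the order is vi – j – al.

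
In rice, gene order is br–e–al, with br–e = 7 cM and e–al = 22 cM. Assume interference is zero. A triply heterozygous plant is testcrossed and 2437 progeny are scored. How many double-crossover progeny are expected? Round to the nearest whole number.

Map distances give recombination frequencies of 0.070 and 0.220 for the two intervals.
With no interference, expected double-crossover frequency = 0.070 × 0.220 = 0.01540.
Expected number = 0.01540 × 2437 = 37.53 ≈ 38.

38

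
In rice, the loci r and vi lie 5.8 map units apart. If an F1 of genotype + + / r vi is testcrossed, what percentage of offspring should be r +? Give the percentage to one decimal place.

A map distance of 5.8 map units corresponds to a recombination frequency of 0.058.
The F1 is + + / r vi, so r + is a recombinant gamete class with expected frequency r/2 = 0.058/2 = 0.0290.
That is 0.0290 = 2.9% of the progeny.

2.9%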